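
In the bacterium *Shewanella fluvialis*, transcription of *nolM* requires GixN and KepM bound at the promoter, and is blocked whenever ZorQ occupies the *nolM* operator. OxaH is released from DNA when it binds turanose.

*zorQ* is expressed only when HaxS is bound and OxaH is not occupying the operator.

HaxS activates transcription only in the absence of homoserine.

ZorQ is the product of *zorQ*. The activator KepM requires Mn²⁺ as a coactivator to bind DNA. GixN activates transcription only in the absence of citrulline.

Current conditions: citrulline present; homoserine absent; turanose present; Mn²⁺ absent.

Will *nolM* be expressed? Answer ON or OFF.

OFF

Citrulline is present, so GixN is inactive.
Mn²⁺ is absent, so KepM is inactive.
Homoserine is absent, so HaxS is active.
Turanose is present, so OxaH is inactive.
No repressor is bound and HaxS is active, so *zorQ* is transcribed.
So ZorQ is produced and active.
With repressor ZorQ bound, *nolM* is not transcribed.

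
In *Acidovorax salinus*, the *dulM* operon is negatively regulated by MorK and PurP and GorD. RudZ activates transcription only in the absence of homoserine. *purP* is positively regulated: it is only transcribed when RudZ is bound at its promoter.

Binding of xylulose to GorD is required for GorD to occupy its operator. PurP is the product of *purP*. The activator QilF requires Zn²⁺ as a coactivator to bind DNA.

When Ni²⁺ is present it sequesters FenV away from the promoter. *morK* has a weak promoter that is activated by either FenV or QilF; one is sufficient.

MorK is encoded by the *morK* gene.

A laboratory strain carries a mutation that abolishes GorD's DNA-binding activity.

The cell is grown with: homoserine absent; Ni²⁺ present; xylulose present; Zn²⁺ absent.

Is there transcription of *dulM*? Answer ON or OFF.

Ni²⁺ is present, so FenV is inactive.
Zn²⁺ is absent, so QilF is inactive.
No activator is available at the *morK* promoter, so *morK* is not transcribed.
So MorK is not produced.
Homoserine is absent, so RudZ is active.
No repressor is bound and RudZ is active, so *purP* is transcribed.
So PurP is produced and active.
GorD is non-functional in this strain, so it has no effect.
With repressor PurP bound, *dulM* is not transcribed.

OFF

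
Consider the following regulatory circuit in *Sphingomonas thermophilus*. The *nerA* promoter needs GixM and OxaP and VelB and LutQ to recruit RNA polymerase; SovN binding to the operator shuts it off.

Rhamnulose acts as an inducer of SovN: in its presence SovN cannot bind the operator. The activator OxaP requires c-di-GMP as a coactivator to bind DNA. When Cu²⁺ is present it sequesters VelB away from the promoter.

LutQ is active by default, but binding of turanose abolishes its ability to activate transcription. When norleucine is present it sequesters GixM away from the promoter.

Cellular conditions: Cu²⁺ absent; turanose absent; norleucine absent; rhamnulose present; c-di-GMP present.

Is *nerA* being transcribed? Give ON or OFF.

ON

Rhamnulose is present, so SovN is inactive.
Norleucine is absent, so GixM is active.
c-di-GMP is present, so OxaP is active.
Cu²⁺ is absent, so VelB is active.
Turanose is absent, so LutQ is active.
No repressor is bound and GixM and OxaP and VelB and LutQ are active, so *nerA* is transcribed.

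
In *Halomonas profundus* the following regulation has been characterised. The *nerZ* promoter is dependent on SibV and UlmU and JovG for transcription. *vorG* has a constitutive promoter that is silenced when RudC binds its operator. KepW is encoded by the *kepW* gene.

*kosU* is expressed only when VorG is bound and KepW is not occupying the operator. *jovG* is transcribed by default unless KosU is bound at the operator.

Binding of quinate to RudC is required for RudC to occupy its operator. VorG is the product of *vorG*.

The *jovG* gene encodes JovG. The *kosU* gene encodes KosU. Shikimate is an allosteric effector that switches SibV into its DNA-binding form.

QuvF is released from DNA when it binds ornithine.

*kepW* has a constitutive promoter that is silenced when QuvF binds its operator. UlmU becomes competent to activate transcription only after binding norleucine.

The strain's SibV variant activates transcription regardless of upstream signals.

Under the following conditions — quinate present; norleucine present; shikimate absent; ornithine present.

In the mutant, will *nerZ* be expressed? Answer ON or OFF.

SibV is constitutively active in this strain.
Norleucine is present, so UlmU is active.
Ornithine is present, so QuvF is inactive.
With no repressor bound, *kepW* is transcribed.
So KepW is produced and active.
Quinate is present, so RudC is active.
With repressor RudC bound, *vorG* is not transcribed.
So VorG is not produced.
With repressor KepW bound, *kosU* is not transcribed.
So KosU is not produced.
With no repressor bound, *jovG* is transcribed.
So JovG is produced and active.
No repressor is bound and SibV and UlmU and JovG are active, so *nerZ* is transcribed.

ON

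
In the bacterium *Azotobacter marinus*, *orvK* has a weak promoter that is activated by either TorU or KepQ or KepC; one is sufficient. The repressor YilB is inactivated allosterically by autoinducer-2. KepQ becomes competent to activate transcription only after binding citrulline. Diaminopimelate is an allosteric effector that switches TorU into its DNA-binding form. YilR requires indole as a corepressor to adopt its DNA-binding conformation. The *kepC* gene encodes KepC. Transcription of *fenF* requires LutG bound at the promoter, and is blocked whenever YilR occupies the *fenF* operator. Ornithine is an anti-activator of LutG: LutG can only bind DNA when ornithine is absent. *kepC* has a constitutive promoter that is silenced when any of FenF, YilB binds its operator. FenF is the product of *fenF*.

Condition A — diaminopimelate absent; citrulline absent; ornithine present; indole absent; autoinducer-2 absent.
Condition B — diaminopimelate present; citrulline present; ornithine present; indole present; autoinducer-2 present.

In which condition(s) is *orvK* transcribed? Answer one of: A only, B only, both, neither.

B only

Condition A:
Diaminopimelate is absent, so TorU is inactive.
Citrulline is absent, so KepQ is inactive.
Ornithine is present, so LutG is inactive.
Indole is absent, so YilR is inactive.
Required activator LutG is absent, so *fenF* is not transcribed.
So FenF is not produced.
Autoinducer-2 is absent, so YilB is active.
With repressor YilB bound, *kepC* is not transcribed.
So KepC is not produced.
No activator is available at the *orvK* promoter, so *orvK* is not transcribed.
→ *orvK* is OFF in A.
Condition B:
Diaminopimelate is present, so TorU is active.
Citrulline is present, so KepQ is active.
Ornithine is present, so LutG is inactive.
Indole is present, so YilR is active.
With repressor YilR bound, *fenF* is not transcribed.
So FenF is not produced.
Autoinducer-2 is present, so YilB is inactive.
With no repressor bound, *kepC* is transcribed.
So KepC is produced and active.
Activator TorU is present, so *orvK* is transcribed.
→ *orvK* is ON in B.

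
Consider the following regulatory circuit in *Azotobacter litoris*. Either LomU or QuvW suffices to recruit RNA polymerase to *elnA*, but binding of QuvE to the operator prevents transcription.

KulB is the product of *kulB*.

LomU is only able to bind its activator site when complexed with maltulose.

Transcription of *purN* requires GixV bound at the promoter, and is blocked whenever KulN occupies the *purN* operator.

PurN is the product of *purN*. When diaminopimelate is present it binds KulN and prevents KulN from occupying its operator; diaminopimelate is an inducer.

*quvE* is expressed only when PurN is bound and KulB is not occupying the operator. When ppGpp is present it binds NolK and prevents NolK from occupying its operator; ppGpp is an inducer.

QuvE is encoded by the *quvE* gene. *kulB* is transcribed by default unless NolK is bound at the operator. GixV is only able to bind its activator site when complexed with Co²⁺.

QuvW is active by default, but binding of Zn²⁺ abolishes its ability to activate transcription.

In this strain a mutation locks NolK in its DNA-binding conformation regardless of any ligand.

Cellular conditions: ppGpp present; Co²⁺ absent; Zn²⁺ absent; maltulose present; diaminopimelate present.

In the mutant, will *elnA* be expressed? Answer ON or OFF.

ON

Maltulose is present, so LomU is active.
Zn²⁺ is absent, so QuvW is active.
NolK is constitutively active in this strain.
With repressor NolK bound, *kulB* is not transcribed.
So KulB is not produced.
Diaminopimelate is present, so KulN is inactive.
Co²⁺ is absent, so GixV is inactive.
Required activator GixV is absent, so *purN* is not transcribed.
So PurN is not produced.
Required activator PurN is absent, so *quvE* is not transcribed.
So QuvE is not produced.
Activator LomU is present, so *elnA* is transcribed.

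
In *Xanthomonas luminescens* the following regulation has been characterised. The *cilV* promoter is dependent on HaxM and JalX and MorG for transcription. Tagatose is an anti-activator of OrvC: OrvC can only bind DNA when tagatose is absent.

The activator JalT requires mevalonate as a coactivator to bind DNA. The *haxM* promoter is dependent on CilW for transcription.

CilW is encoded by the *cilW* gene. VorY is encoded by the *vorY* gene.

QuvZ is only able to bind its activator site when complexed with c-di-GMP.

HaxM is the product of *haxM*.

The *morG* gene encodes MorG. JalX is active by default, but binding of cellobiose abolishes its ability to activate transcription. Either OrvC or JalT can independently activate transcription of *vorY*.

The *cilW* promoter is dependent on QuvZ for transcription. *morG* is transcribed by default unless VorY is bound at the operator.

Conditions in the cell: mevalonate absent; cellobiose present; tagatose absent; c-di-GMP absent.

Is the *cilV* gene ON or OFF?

c-di-GMP is absent, so QuvZ is inactive.
Required activator QuvZ is absent, so *cilW* is not transcribed.
So CilW is not produced.
Required activator CilW is absent, so *haxM* is not transcribed.
So HaxM is not produced.
Cellobiose is present, so JalX is inactive.
Tagatose is absent, so OrvC is active.
Mevalonate is absent, so JalT is inactive.
Activator OrvC is present, so *vorY* is transcribed.
So VorY is produced and active.
With repressor VorY bound, *morG* is not transcribed.
So MorG is not produced.
Required activator HaxM is absent, so *cilV* is not transcribed.

OFF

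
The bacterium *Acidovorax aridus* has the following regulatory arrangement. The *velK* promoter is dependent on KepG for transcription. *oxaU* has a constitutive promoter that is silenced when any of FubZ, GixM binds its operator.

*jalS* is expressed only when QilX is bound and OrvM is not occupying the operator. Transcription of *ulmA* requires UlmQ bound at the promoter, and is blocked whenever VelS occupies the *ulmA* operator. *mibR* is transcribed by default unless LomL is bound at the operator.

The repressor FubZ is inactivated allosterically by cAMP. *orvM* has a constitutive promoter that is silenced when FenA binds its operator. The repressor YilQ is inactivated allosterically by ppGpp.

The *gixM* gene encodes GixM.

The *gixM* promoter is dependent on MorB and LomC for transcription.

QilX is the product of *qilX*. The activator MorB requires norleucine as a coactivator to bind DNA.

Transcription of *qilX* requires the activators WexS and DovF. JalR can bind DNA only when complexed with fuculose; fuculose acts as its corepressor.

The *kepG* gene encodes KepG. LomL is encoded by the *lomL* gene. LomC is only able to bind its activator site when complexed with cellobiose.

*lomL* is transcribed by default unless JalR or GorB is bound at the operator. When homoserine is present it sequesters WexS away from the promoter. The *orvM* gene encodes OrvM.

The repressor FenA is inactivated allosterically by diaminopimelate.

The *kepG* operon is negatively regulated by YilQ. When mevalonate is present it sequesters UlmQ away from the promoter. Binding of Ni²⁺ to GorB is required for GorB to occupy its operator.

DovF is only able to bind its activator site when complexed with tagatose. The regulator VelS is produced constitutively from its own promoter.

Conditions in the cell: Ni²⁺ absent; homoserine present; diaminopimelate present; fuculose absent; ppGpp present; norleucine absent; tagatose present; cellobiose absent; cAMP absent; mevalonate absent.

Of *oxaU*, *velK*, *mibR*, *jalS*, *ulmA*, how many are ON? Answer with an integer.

cAMP is absent, so FubZ is active.
Norleucine is absent, so MorB is inactive.
Cellobiose is absent, so LomC is inactive.
Required activator MorB is absent, so *gixM* is not transcribed.
So GixM is not produced.
With repressor FubZ bound, *oxaU* is not transcribed.
→ *oxaU* is OFF.
ppGpp is present, so YilQ is inactive.
With no repressor bound, *kepG* is transcribed.
So KepG is produced and active.
No repressor is bound and KepG is active, so *velK* is transcribed.
→ *velK* is ON.
Fuculose is absent, so JalR is inactive.
Ni²⁺ is absent, so GorB is inactive.
With no repressor bound, *lomL* is transcribed.
So LomL is produced and active.
With repressor LomL bound, *mibR* is not transcribed.
→ *mibR* is OFF.
Homoserine is present, so WexS is inactive.
Tagatose is present, so DovF is active.
Required activator WexS is absent, so *qilX* is not transcribed.
So QilX is not produced.
Diaminopimelate is present, so FenA is inactive.
With no repressor bound, *orvM* is transcribed.
So OrvM is produced and active.
With repressor OrvM bound, *jalS* is not transcribed.
→ *jalS* is OFF.
Mevalonate is absent, so UlmQ is active.
VelS is produced constitutively and is active.
With repressor VelS bound, *ulmA* is not transcribed.
→ *ulmA* is OFF.
1 of the 5 genes is transcribed.

1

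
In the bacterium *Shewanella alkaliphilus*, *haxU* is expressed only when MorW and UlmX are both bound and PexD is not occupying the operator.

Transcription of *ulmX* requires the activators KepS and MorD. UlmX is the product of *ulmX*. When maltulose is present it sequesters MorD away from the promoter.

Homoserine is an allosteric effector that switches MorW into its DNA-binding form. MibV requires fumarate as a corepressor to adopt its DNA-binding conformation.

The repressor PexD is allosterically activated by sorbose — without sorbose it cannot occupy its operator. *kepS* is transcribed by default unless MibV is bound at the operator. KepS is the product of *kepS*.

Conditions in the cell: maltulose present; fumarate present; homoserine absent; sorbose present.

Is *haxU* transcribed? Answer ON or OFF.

Homoserine is absent, so MorW is inactive.
Fumarate is present, so MibV is active.
With repressor MibV bound, *kepS* is not transcribed.
So KepS is not produced.
Maltulose is present, so MorD is inactive.
Required activator KepS is absent, so *ulmX* is not transcribed.
So UlmX is not produced.
Sorbose is present, so PexD is active.
With repressor PexD bound, *haxU* is not transcribed.

OFF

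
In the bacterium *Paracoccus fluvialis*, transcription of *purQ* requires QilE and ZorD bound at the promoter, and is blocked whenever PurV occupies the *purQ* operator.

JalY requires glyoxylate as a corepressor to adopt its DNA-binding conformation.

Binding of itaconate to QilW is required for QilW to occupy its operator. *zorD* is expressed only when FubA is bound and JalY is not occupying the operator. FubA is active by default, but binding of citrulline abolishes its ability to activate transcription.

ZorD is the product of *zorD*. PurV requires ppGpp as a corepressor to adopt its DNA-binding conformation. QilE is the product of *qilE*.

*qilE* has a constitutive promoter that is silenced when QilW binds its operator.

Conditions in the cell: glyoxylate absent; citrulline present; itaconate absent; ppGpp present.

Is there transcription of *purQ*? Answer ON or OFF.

Itaconate is absent, so QilW is inactive.
With no repressor bound, *qilE* is transcribed.
So QilE is produced and active.
Citrulline is present, so FubA is inactive.
Glyoxylate is absent, so JalY is inactive.
Required activator FubA is absent, so *zorD* is not transcribed.
So ZorD is not produced.
ppGpp is present, so PurV is active.
With repressor PurV bound, *purQ* is not transcribed.

OFF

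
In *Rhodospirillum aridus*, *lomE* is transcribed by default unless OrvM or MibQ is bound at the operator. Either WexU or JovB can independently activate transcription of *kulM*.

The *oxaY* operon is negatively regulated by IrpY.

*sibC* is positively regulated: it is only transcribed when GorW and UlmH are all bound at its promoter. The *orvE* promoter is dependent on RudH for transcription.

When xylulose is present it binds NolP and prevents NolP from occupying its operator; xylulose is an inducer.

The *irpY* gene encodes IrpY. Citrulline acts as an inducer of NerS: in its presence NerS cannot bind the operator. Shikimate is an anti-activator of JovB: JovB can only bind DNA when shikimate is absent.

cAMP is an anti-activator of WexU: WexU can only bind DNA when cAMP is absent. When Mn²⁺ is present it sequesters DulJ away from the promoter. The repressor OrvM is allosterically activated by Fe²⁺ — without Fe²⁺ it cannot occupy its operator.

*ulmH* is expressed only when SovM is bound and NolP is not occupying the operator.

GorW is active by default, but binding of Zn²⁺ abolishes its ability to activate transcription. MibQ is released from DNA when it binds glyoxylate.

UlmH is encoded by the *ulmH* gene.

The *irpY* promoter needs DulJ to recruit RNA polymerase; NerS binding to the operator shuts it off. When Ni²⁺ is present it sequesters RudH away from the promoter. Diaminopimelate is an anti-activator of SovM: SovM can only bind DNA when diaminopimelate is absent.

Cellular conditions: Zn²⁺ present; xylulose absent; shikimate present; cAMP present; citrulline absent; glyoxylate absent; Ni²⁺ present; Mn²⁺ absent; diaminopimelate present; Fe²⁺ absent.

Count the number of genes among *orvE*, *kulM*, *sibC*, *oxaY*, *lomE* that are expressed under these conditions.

Ni²⁺ is present, so RudH is inactive.
Required activator RudH is absent, so *orvE* is not transcribed.
→ *orvE* is OFF.
cAMP is present, so WexU is inactive.
Shikimate is present, so JovB is inactive.
No activator is available at the *kulM* promoter, so *kulM* is not transcribed.
→ *kulM* is OFF.
Zn²⁺ is present, so GorW is inactive.
Diaminopimelate is present, so SovM is inactive.
Xylulose is absent, so NolP is active.
With repressor NolP bound, *ulmH* is not transcribed.
So UlmH is not produced.
Required activator GorW is absent, so *sibC* is not transcribed.
→ *sibC* is OFF.
Mn²⁺ is absent, so DulJ is active.
Citrulline is absent, so NerS is active.
With repressor NerS bound, *irpY* is not transcribed.
So IrpY is not produced.
With no repressor bound, *oxaY* is transcribed.
→ *oxaY* is ON.
Fe²⁺ is absent, so OrvM is inactive.
Glyoxylate is absent, so MibQ is active.
With repressor MibQ bound, *lomE* is not transcribed.
→ *lomE* is OFF.
1 of the 5 genes is transcribed.

1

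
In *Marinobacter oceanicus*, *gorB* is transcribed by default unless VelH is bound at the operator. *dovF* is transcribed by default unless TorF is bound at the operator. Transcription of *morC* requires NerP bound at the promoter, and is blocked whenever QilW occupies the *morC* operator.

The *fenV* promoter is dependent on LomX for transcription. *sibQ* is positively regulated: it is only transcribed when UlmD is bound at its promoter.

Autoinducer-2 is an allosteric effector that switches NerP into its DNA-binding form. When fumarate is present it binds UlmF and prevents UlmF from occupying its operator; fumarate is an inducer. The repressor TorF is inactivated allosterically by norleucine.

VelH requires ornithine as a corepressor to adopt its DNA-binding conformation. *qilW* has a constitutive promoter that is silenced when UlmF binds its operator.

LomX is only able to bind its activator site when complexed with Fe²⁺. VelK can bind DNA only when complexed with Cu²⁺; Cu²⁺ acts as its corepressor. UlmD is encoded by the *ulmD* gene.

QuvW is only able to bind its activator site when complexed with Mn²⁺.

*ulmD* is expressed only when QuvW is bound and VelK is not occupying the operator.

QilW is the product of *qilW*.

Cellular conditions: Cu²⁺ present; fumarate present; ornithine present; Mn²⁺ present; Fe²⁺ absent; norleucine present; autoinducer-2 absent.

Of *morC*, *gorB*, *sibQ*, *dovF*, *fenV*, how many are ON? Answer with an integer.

1

Fumarate is present, so UlmF is inactive.
With no repressor bound, *qilW* is transcribed.
So QilW is produced and active.
Autoinducer-2 is absent, so NerP is inactive.
With repressor QilW bound, *morC* is not transcribed.
→ *morC* is OFF.
Ornithine is present, so VelH is active.
With repressor VelH bound, *gorB* is not transcribed.
→ *gorB* is OFF.
Mn²⁺ is present, so QuvW is active.
Cu²⁺ is present, so VelK is active.
With repressor VelK bound, *ulmD* is not transcribed.
So UlmD is not produced.
Required activator UlmD is absent, so *sibQ* is not transcribed.
→ *sibQ* is OFF.
Norleucine is present, so TorF is inactive.
With no repressor bound, *dovF* is transcribed.
→ *dovF* is ON.
Fe²⁺ is absent, so LomX is inactive.
Required activator LomX is absent, so *fenV* is not transcribed.
→ *fenV* is OFF.
1 of the 5 genes is transcribed.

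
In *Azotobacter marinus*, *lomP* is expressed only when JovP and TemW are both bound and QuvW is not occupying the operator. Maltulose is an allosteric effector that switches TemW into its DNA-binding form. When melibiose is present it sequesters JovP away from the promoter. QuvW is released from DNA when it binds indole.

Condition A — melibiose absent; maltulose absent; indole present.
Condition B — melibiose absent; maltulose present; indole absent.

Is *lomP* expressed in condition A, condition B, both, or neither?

Condition A:
Melibiose is absent, so JovP is active.
Maltulose is absent, so TemW is inactive.
Indole is present, so QuvW is inactive.
Required activator TemW is absent, so *lomP* is not transcribed.
→ *lomP* is OFF in A.
Condition B:
Melibiose is absent, so JovP is active.
Maltulose is present, so TemW is active.
Indole is absent, so QuvW is active.
With repressor QuvW bound, *lomP* is not transcribed.
→ *lomP* is OFF in B.

neither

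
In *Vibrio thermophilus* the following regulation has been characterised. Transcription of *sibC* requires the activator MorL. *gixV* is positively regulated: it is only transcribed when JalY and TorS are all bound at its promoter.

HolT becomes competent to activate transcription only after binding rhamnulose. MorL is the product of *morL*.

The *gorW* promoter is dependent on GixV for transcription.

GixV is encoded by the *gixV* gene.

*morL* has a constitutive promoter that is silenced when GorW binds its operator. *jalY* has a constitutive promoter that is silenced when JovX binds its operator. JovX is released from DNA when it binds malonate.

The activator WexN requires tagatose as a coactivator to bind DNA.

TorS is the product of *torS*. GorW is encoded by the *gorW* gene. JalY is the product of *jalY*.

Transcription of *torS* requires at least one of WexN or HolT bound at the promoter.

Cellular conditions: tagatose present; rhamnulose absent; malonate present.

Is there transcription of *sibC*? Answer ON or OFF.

Malonate is present, so JovX is inactive.
With no repressor bound, *jalY* is transcribed.
So JalY is produced and active.
Tagatose is present, so WexN is active.
Rhamnulose is absent, so HolT is inactive.
Activator WexN is present, so *torS* is transcribed.
So TorS is produced and active.
No repressor is bound and JalY and TorS are active, so *gixV* is transcribed.
So GixV is produced and active.
No repressor is bound and GixV is active, so *gorW* is transcribed.
So GorW is produced and active.
With repressor GorW bound, *morL* is not transcribed.
So MorL is not produced.
Required activator MorL is absent, so *sibC* is not transcribed.

OFF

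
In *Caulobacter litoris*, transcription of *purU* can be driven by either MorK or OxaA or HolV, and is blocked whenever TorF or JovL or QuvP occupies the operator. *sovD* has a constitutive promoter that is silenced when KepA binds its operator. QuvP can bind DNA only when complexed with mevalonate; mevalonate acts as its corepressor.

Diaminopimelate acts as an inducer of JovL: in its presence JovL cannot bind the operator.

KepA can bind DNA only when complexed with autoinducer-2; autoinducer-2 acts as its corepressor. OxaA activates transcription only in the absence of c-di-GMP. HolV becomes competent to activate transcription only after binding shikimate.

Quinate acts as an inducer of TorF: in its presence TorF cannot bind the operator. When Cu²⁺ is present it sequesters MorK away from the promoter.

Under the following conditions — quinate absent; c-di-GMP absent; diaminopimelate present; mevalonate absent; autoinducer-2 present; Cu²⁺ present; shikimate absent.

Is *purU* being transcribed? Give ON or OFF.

OFF

Cu²⁺ is present, so MorK is inactive.
Quinate is absent, so TorF is active.
c-di-GMP is absent, so OxaA is active.
Diaminopimelate is present, so JovL is inactive.
Shikimate is absent, so HolV is inactive.
Mevalonate is absent, so QuvP is inactive.
With repressor TorF bound, *purU* is not transcribed.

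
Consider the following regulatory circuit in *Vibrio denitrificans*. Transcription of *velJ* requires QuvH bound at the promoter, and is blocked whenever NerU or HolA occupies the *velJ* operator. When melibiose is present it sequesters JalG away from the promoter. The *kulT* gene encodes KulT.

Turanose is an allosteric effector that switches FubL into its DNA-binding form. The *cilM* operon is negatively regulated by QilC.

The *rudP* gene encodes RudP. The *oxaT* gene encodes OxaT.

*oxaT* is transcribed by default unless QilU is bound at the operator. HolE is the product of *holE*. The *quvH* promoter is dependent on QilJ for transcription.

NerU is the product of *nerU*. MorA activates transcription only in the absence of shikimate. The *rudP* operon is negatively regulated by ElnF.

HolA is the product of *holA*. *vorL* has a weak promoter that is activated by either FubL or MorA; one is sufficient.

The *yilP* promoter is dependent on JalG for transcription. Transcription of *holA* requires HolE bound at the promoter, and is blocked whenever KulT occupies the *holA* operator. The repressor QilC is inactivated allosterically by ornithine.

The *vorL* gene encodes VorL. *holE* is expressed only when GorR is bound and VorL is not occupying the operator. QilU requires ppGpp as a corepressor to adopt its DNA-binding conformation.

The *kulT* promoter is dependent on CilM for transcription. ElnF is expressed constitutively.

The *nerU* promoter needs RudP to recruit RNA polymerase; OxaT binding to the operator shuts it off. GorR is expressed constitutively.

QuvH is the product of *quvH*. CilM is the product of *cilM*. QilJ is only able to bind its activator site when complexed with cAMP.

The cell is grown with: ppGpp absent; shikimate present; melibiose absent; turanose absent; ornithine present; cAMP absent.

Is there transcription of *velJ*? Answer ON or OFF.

OFF

cAMP is absent, so QilJ is inactive.
Required activator QilJ is absent, so *quvH* is not transcribed.
So QuvH is not produced.
ppGpp is absent, so QilU is inactive.
With no repressor bound, *oxaT* is transcribed.
So OxaT is produced and active.
ElnF is produced constitutively and is active.
With repressor ElnF bound, *rudP* is not transcribed.
So RudP is not produced.
With repressor OxaT bound, *nerU* is not transcribed.
So NerU is not produced.
Turanose is absent, so FubL is inactive.
Shikimate is present, so MorA is inactive.
No activator is available at the *vorL* promoter, so *vorL* is not transcribed.
So VorL is not produced.
GorR is produced constitutively and is active.
No repressor is bound and GorR is active, so *holE* is transcribed.
So HolE is produced and active.
Ornithine is present, so QilC is inactive.
With no repressor bound, *cilM* is transcribed.
So CilM is produced and active.
No repressor is bound and CilM is active, so *kulT* is transcribed.
So KulT is produced and active.
With repressor KulT bound, *holA* is not transcribed.
So HolA is not produced.
Required activator QuvH is absent, so *velJ* is not transcribed.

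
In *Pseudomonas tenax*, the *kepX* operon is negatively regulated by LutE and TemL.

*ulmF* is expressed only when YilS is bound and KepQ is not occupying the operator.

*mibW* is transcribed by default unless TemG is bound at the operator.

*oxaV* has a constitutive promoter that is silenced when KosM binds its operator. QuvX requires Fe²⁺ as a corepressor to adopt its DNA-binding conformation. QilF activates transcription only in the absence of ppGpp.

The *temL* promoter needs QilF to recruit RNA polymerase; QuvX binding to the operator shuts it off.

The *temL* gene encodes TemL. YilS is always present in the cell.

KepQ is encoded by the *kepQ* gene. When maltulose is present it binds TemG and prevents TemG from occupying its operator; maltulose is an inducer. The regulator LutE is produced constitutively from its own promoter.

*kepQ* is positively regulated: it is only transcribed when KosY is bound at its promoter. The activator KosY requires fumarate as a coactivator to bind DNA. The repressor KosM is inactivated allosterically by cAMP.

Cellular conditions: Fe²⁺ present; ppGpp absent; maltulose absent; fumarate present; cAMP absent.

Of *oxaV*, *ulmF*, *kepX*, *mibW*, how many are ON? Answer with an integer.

cAMP is absent, so KosM is active.
With repressor KosM bound, *oxaV* is not transcribed.
→ *oxaV* is OFF.
Fumarate is present, so KosY is active.
No repressor is bound and KosY is active, so *kepQ* is transcribed.
So KepQ is produced and active.
YilS is produced constitutively and is active.
With repressor KepQ bound, *ulmF* is not transcribed.
→ *ulmF* is OFF.
LutE is produced constitutively and is active.
Fe²⁺ is present, so QuvX is active.
ppGpp is absent, so QilF is active.
With repressor QuvX bound, *temL* is not transcribed.
So TemL is not produced.
With repressor LutE bound, *kepX* is not transcribed.
→ *kepX* is OFF.
Maltulose is absent, so TemG is active.
With repressor TemG bound, *mibW* is not transcribed.
→ *mibW* is OFF.
0 of the 4 genes are transcribed.

0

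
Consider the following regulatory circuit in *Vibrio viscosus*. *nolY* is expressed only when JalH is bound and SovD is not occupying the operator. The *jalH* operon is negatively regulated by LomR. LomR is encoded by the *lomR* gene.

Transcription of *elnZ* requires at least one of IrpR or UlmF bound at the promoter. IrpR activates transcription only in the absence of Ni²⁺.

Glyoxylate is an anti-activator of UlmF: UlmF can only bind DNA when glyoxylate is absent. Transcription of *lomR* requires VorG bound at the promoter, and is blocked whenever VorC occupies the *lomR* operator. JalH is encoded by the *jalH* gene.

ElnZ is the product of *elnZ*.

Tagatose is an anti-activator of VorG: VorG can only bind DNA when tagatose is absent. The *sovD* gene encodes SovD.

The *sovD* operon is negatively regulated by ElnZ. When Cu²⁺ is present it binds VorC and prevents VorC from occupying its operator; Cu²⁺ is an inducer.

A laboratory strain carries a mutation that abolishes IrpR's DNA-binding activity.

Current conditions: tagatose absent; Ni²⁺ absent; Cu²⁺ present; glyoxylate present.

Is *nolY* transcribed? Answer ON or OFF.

OFF

Tagatose is absent, so VorG is active.
Cu²⁺ is present, so VorC is inactive.
No repressor is bound and VorG is active, so *lomR* is transcribed.
So LomR is produced and active.
With repressor LomR bound, *jalH* is not transcribed.
So JalH is not produced.
IrpR is non-functional in this strain, so it has no effect.
Glyoxylate is present, so UlmF is inactive.
No activator is available at the *elnZ* promoter, so *elnZ* is not transcribed.
So ElnZ is not produced.
With no repressor bound, *sovD* is transcribed.
So SovD is produced and active.
With repressor SovD bound, *nolY* is not transcribed.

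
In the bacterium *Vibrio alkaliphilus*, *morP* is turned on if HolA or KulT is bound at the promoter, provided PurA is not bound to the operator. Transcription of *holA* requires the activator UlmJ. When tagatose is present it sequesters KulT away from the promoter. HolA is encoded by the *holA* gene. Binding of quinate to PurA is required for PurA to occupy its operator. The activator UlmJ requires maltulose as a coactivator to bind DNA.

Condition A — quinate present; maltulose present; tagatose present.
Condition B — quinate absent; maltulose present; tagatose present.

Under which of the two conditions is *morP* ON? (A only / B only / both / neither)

Condition A:
Quinate is present, so PurA is active.
Maltulose is present, so UlmJ is active.
No repressor is bound and UlmJ is active, so *holA* is transcribed.
So HolA is produced and active.
Tagatose is present, so KulT is inactive.
With repressor PurA bound, *morP* is not transcribed.
→ *morP* is OFF in A.
Condition B:
Quinate is absent, so PurA is inactive.
Maltulose is present, so UlmJ is active.
No repressor is bound and UlmJ is active, so *holA* is transcribed.
So HolA is produced and active.
Tagatose is present, so KulT is inactive.
Activator HolA is present, so *morP* is transcribed.
→ *morP* is ON in B.

B only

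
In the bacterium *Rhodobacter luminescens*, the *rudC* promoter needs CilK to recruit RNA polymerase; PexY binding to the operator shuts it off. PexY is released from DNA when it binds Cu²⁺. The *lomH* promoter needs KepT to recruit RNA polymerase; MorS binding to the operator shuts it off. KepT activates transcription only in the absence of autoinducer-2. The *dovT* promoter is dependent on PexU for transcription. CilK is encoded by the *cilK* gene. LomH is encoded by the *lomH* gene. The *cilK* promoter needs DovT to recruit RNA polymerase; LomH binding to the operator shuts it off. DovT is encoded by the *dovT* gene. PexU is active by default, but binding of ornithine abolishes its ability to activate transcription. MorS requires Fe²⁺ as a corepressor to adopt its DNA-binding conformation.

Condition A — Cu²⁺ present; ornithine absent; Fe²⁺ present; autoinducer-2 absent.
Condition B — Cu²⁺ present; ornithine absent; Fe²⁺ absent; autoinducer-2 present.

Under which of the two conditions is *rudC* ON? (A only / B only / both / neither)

Condition A:
Cu²⁺ is present, so PexY is inactive.
Ornithine is absent, so PexU is active.
No repressor is bound and PexU is active, so *dovT* is transcribed.
So DovT is produced and active.
Fe²⁺ is present, so MorS is active.
Autoinducer-2 is absent, so KepT is active.
With repressor MorS bound, *lomH* is not transcribed.
So LomH is not produced.
No repressor is bound and DovT is active, so *cilK* is transcribed.
So CilK is produced and active.
No repressor is bound and CilK is active, so *rudC* is transcribed.
→ *rudC* is ON in A.
Condition B:
Cu²⁺ is present, so PexY is inactive.
Ornithine is absent, so PexU is active.
No repressor is bound and PexU is active, so *dovT* is transcribed.
So DovT is produced and active.
Fe²⁺ is absent, so MorS is inactive.
Autoinducer-2 is present, so KepT is inactive.
Required activator KepT is absent, so *lomH* is not transcribed.
So LomH is not produced.
No repressor is bound and DovT is active, so *cilK* is transcribed.
So CilK is produced and active.
No repressor is bound and CilK is active, so *rudC* is transcribed.
→ *rudC* is ON in B.

both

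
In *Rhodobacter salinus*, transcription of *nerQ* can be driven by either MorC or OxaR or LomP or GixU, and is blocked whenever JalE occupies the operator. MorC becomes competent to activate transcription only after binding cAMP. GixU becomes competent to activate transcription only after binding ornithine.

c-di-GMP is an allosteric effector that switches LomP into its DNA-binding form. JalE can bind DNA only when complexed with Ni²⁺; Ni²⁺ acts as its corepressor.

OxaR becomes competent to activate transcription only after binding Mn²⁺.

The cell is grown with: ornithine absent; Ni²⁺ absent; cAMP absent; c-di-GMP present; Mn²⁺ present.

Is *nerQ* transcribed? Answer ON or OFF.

Ni²⁺ is absent, so JalE is inactive.
cAMP is absent, so MorC is inactive.
Mn²⁺ is present, so OxaR is active.
c-di-GMP is present, so LomP is active.
Ornithine is absent, so GixU is inactive.
Activator OxaR is present, so *nerQ* is transcribed.

ON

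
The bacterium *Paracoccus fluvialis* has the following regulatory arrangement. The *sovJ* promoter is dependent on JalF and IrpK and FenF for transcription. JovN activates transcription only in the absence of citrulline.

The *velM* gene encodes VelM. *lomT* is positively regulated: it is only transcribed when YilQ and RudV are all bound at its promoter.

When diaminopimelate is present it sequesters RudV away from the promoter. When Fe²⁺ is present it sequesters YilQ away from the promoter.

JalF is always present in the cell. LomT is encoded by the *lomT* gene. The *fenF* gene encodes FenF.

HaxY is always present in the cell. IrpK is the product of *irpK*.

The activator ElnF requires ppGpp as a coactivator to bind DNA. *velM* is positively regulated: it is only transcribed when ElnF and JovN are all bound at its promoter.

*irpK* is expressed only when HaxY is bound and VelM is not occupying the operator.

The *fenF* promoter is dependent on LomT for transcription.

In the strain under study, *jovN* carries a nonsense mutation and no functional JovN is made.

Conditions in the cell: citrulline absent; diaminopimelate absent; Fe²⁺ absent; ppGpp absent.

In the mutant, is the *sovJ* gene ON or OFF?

ON

JalF is produced constitutively and is active.
ppGpp is absent, so ElnF is inactive.
JovN is non-functional in this strain, so it has no effect.
Required activator ElnF is absent, so *velM* is not transcribed.
So VelM is not produced.
HaxY is produced constitutively and is active.
No repressor is bound and HaxY is active, so *irpK* is transcribed.
So IrpK is produced and active.
Fe²⁺ is absent, so YilQ is active.
Diaminopimelate is absent, so RudV is active.
No repressor is bound and YilQ and RudV are active, so *lomT* is transcribed.
So LomT is produced and active.
No repressor is bound and LomT is active, so *fenF* is transcribed.
So FenF is produced and active.
No repressor is bound and JalF and IrpK and FenF are active, so *sovJ* is transcribed.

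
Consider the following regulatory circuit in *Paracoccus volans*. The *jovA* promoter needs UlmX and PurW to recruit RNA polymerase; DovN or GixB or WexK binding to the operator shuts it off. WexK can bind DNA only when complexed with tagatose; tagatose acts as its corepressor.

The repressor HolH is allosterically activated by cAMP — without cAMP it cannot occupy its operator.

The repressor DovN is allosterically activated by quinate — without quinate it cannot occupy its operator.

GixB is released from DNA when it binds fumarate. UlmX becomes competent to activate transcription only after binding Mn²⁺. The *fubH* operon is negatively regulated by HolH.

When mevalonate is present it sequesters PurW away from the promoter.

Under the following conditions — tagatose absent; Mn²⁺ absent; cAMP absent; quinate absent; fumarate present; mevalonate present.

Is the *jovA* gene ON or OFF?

Quinate is absent, so DovN is inactive.
Mn²⁺ is absent, so UlmX is inactive.
Fumarate is present, so GixB is inactive.
Tagatose is absent, so WexK is inactive.
Mevalonate is present, so PurW is inactive.
Required activator UlmX is absent, so *jovA* is not transcribed.

OFF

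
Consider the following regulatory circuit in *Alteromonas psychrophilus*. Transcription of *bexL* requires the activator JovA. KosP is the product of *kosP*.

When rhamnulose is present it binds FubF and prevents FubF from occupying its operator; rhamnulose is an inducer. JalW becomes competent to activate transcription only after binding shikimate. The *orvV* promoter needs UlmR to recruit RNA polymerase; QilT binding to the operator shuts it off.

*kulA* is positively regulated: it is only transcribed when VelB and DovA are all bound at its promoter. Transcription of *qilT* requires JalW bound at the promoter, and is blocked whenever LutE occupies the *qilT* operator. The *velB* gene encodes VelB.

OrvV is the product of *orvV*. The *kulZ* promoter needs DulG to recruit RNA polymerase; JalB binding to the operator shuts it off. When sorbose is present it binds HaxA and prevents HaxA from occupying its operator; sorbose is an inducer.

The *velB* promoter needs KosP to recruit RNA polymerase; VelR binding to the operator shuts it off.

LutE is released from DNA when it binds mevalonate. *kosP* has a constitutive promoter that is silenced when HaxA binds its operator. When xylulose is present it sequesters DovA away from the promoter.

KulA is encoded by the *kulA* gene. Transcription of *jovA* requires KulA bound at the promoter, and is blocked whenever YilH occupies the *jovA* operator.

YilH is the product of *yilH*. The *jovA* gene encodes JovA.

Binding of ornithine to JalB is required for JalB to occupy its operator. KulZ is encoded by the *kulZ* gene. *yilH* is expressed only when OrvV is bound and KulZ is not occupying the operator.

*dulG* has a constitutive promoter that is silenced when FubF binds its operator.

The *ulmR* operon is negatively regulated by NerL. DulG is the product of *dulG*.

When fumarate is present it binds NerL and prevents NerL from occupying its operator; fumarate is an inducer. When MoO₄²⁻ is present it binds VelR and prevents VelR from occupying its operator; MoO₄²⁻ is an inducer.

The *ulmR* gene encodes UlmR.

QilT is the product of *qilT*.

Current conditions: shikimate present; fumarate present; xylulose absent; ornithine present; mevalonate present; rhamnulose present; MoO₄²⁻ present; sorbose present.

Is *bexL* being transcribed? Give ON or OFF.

ON

Sorbose is present, so HaxA is inactive.
With no repressor bound, *kosP* is transcribed.
So KosP is produced and active.
MoO₄²⁻ is present, so VelR is inactive.
No repressor is bound and KosP is active, so *velB* is transcribed.
So VelB is produced and active.
Xylulose is absent, so DovA is active.
No repressor is bound and VelB and DovA are active, so *kulA* is transcribed.
So KulA is produced and active.
Fumarate is present, so NerL is inactive.
With no repressor bound, *ulmR* is transcribed.
So UlmR is produced and active.
Mevalonate is present, so LutE is inactive.
Shikimate is present, so JalW is active.
No repressor is bound and JalW is active, so *qilT* is transcribed.
So QilT is produced and active.
With repressor QilT bound, *orvV* is not transcribed.
So OrvV is not produced.
Ornithine is present, so JalB is active.
Rhamnulose is present, so FubF is inactive.
With no repressor bound, *dulG* is transcribed.
So DulG is produced and active.
With repressor JalB bound, *kulZ* is not transcribed.
So KulZ is not produced.
Required activator OrvV is absent, so *yilH* is not transcribed.
So YilH is not produced.
No repressor is bound and KulA is active, so *jovA* is transcribed.
So JovA is produced and active.
No repressor is bound and JovA is active, so *bexL* is transcribed.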